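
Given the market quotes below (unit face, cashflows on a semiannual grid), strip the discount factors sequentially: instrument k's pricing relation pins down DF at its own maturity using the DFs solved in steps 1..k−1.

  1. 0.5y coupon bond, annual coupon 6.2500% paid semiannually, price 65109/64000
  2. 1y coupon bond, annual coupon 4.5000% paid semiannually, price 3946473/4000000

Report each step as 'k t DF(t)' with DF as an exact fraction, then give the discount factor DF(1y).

step 1 [0.5y] bond c/2=1/32: DF=(65109/64000 − 1/32·(0))/(1+1/32) = 1973/2000 ≈ 0.986500
step 2 [1y] bond c/2=9/400: DF=(3946473/4000000 − 9/400·(0.986500))/(1+9/400) = 1179/1250 ≈ 0.943200

1 1/2 1973/2000
2 1 1179/1250
DF(1y) = 1179/1250 ≈ 0.943200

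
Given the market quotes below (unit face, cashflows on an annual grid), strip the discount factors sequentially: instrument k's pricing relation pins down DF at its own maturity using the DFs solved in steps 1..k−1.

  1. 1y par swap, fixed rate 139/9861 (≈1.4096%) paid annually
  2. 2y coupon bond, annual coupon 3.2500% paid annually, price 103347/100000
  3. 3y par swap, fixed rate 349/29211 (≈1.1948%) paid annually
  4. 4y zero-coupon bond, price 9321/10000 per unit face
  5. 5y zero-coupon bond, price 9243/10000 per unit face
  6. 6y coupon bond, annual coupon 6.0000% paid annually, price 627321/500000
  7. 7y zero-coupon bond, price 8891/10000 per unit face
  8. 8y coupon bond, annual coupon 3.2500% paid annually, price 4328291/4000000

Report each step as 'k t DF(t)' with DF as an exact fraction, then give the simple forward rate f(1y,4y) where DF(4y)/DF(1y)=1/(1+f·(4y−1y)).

1 1 9861/10000
2 2 9699/10000
3 3 9651/10000
4 4 9321/10000
5 5 9243/10000
6 6 2283/2500
7 7 8891/10000
8 8 8409/10000
f(1y,4y) = ((9861/10000)/(9321/10000) − 1)/(3) = 60/3107 ≈ 1.9311%

step 1 [1y] swap r/1=139/9861: DF=(1 − 139/9861·(0))/(1+139/9861) = 9861/10000 ≈ 0.986100
step 2 [2y] bond c/1=13/400: DF=(103347/100000 − 13/400·(0.986100))/(1+13/400) = 9699/10000 ≈ 0.969900
step 3 [3y] swap r/1=349/29211: DF=(1 − 349/29211·(0.986100+0.969900))/(1+349/29211) = 9651/10000 ≈ 0.965100
step 4 [4y] zero: DF = P = 9321/10000 ≈ 0.932100
step 5 [5y] zero: DF = P = 9243/10000 ≈ 0.924300
step 6 [6y] bond c/1=3/50: DF=(627321/500000 − 3/50·(0.986100+0.969900+0.965100+0.932100+0.924300))/(1+3/50) = 2283/2500 ≈ 0.913200
step 7 [7y] zero: DF = P = 8891/10000 ≈ 0.889100
step 8 [8y] bond c/1=13/400: DF=(4328291/4000000 − 13/400·(0.986100+0.969900+0.965100+0.932100+0.924300+0.913200+0.889100))/(1+13/400) = 8409/10000 ≈ 0.840900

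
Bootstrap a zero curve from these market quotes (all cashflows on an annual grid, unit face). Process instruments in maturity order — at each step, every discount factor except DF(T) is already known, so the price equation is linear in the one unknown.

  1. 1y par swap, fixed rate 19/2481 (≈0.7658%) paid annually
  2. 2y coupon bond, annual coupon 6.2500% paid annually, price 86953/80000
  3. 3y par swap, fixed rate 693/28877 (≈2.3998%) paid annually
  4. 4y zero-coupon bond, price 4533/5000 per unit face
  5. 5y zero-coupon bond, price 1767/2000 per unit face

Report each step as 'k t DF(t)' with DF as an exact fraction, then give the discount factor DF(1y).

step 1 [1y] swap r/1=19/2481: DF=(1 − 19/2481·(0))/(1+19/2481) = 2481/2500 ≈ 0.992400
step 2 [2y] bond c/1=1/16: DF=(86953/80000 − 1/16·(0.992400))/(1+1/16) = 4823/5000 ≈ 0.964600
step 3 [3y] swap r/1=693/28877: DF=(1 − 693/28877·(0.992400+0.964600))/(1+693/28877) = 9307/10000 ≈ 0.930700
step 4 [4y] zero: DF = P = 4533/5000 ≈ 0.906600
step 5 [5y] zero: DF = P = 1767/2000 ≈ 0.883500

1 1 2481/2500
2 2 4823/5000
3 3 9307/10000
4 4 4533/5000
5 5 1767/2000
DF(1y) = 2481/2500 ≈ 0.992400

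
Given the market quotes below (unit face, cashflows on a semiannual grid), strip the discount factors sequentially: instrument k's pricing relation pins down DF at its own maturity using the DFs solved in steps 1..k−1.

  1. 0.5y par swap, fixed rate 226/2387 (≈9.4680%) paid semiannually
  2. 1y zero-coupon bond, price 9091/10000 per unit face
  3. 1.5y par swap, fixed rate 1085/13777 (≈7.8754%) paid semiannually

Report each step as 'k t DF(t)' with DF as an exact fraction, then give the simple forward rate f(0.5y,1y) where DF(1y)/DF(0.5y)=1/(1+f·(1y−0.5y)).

1 1/2 2387/2500
2 1 9091/10000
3 3/2 1783/2000
f(0.5y,1y) = ((2387/2500)/(9091/10000) − 1)/(1/2) = 914/9091 ≈ 10.0539%

step 1 [0.5y] swap r/2=113/2387: DF=(1 − 113/2387·(0))/(1+113/2387) = 2387/2500 ≈ 0.954800
step 2 [1y] zero: DF = P = 9091/10000 ≈ 0.909100
step 3 [1.5y] swap r/2=1085/27554: DF=(1 − 1085/27554·(0.954800+0.909100))/(1+1085/27554) = 1783/2000 ≈ 0.891500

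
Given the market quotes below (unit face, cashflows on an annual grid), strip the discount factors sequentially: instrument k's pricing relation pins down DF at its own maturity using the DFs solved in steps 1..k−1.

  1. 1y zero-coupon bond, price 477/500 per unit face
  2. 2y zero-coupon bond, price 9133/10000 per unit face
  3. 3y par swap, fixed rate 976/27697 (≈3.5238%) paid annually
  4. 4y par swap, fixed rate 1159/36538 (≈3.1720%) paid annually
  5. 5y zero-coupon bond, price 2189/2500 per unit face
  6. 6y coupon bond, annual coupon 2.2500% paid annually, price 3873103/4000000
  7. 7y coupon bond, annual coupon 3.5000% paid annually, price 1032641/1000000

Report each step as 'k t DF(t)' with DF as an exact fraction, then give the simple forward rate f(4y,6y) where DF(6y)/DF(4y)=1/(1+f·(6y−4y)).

1 1 477/500
2 2 9133/10000
3 3 564/625
4 4 8841/10000
5 5 2189/2500
6 6 8473/10000
7 7 8159/10000
f(4y,6y) = ((8841/10000)/(8473/10000) − 1)/(2) = 184/8473 ≈ 2.1716%

step 1 [1y] zero: DF = P = 477/500 ≈ 0.954000
step 2 [2y] zero: DF = P = 9133/10000 ≈ 0.913300
step 3 [3y] swap r/1=976/27697: DF=(1 − 976/27697·(0.954000+0.913300))/(1+976/27697) = 564/625 ≈ 0.902400
step 4 [4y] swap r/1=1159/36538: DF=(1 − 1159/36538·(0.954000+0.913300+0.902400))/(1+1159/36538) = 8841/10000 ≈ 0.884100
step 5 [5y] zero: DF = P = 2189/2500 ≈ 0.875600
step 6 [6y] bond c/1=9/400: DF=(3873103/4000000 − 9/400·(0.954000+0.913300+0.902400+0.884100+0.875600))/(1+9/400) = 8473/10000 ≈ 0.847300
step 7 [7y] bond c/1=7/200: DF=(1032641/1000000 − 7/200·(0.954000+0.913300+0.902400+0.884100+0.875600+0.847300))/(1+7/200) = 8159/10000 ≈ 0.815900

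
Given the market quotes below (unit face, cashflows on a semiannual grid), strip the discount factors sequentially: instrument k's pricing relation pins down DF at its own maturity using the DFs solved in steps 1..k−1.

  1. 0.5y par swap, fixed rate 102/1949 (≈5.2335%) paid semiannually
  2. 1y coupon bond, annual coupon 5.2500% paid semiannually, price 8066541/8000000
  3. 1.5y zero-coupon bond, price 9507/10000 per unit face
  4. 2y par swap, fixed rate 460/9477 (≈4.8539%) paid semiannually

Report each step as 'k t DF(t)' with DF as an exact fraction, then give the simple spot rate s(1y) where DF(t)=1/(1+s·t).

step 1 [0.5y] swap r/2=51/1949: DF=(1 − 51/1949·(0))/(1+51/1949) = 1949/2000 ≈ 0.974500
step 2 [1y] bond c/2=21/800: DF=(8066541/8000000 − 21/800·(0.974500))/(1+21/800) = 1197/1250 ≈ 0.957600
step 3 [1.5y] zero: DF = P = 9507/10000 ≈ 0.950700
step 4 [2y] swap r/2=230/9477: DF=(1 − 230/9477·(0.974500+0.957600+0.950700))/(1+230/9477) = 227/250 ≈ 0.908000

1 1/2 1949/2000
2 1 1197/1250
3 3/2 9507/10000
4 2 227/250
s(1y) = (1/(1197/1250) − 1)/(1) = 53/1197 ≈ 4.4277%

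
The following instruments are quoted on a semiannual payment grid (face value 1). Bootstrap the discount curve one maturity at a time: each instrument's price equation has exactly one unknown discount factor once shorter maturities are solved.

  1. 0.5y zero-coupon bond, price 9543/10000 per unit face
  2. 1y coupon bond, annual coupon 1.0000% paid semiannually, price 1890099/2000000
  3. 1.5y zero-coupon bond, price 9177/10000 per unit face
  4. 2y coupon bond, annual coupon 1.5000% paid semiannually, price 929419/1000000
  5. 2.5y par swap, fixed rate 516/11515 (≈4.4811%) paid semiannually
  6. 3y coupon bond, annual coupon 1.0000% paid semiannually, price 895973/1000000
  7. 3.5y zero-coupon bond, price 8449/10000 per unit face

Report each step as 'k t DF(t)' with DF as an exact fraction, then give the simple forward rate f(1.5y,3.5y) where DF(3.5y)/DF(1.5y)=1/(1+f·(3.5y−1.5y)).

step 1 [0.5y] zero: DF = P = 9543/10000 ≈ 0.954300
step 2 [1y] bond c/2=1/200: DF=(1890099/2000000 − 1/200·(0.954300))/(1+1/200) = 2339/2500 ≈ 0.935600
step 3 [1.5y] zero: DF = P = 9177/10000 ≈ 0.917700
step 4 [2y] bond c/2=3/400: DF=(929419/1000000 − 3/400·(0.954300+0.935600+0.917700))/(1+3/400) = 1127/1250 ≈ 0.901600
step 5 [2.5y] swap r/2=258/11515: DF=(1 − 258/11515·(0.954300+0.935600+0.917700+0.901600))/(1+258/11515) = 1121/1250 ≈ 0.896800
step 6 [3y] bond c/2=1/200: DF=(895973/1000000 − 1/200·(0.954300+0.935600+0.917700+0.901600+0.896800))/(1+1/200) = 4343/5000 ≈ 0.868600
step 7 [3.5y] zero: DF = P = 8449/10000 ≈ 0.844900

1 1/2 9543/10000
2 1 2339/2500
3 3/2 9177/10000
4 2 1127/1250
5 5/2 1121/1250
6 3 4343/5000
7 7/2 8449/10000
f(1.5y,3.5y) = ((9177/10000)/(8449/10000) − 1)/(2) = 52/1207 ≈ 4.3082%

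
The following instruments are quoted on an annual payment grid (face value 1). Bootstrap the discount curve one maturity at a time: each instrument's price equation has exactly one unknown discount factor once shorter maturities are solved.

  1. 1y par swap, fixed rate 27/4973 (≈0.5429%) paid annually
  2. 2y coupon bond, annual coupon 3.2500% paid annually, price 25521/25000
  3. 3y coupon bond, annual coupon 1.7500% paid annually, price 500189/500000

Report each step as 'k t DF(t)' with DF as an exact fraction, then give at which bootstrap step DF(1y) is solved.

step 1 [1y] swap r/1=27/4973: DF=(1 − 27/4973·(0))/(1+27/4973) = 4973/5000 ≈ 0.994600
step 2 [2y] bond c/1=13/400: DF=(25521/25000 − 13/400·(0.994600))/(1+13/400) = 4787/5000 ≈ 0.957400
step 3 [3y] bond c/1=7/400: DF=(500189/500000 − 7/400·(0.994600+0.957400))/(1+7/400) = 1187/1250 ≈ 0.949600

1 1 4973/5000
2 2 4787/5000
3 3 1187/1250
DF(1y) is solved at step 1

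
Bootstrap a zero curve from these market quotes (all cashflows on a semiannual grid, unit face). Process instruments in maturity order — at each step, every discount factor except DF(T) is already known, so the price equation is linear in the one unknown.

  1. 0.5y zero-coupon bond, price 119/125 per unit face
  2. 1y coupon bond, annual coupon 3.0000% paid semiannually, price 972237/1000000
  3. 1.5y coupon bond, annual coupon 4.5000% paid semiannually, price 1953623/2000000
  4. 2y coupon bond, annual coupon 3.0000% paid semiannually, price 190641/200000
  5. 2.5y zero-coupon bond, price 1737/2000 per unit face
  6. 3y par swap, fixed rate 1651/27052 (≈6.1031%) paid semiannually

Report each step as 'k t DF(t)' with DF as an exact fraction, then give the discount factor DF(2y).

step 1 [0.5y] zero: DF = P = 119/125 ≈ 0.952000
step 2 [1y] bond c/2=3/200: DF=(972237/1000000 − 3/200·(0.952000))/(1+3/200) = 4719/5000 ≈ 0.943800
step 3 [1.5y] bond c/2=9/400: DF=(1953623/2000000 − 9/400·(0.952000+0.943800))/(1+9/400) = 571/625 ≈ 0.913600
step 4 [2y] bond c/2=3/200: DF=(190641/200000 − 3/200·(0.952000+0.943800+0.913600))/(1+3/200) = 561/625 ≈ 0.897600
step 5 [2.5y] zero: DF = P = 1737/2000 ≈ 0.868500
step 6 [3y] swap r/2=1651/54104: DF=(1 − 1651/54104·(0.952000+0.943800+0.913600+0.897600+0.868500))/(1+1651/54104) = 8349/10000 ≈ 0.834900

1 1/2 119/125
2 1 4719/5000
3 3/2 571/625
4 2 561/625
5 5/2 1737/2000
6 3 8349/10000
DF(2y) = 561/625 ≈ 0.897600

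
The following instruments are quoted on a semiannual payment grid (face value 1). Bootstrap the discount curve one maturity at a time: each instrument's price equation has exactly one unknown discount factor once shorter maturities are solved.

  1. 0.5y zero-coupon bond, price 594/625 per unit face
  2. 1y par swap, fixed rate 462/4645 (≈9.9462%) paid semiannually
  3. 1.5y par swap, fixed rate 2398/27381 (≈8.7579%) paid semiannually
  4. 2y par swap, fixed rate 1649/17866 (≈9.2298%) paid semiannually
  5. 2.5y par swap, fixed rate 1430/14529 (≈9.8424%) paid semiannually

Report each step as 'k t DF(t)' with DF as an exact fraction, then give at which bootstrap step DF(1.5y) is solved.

1 1/2 594/625
2 1 2269/2500
3 3/2 8801/10000
4 2 8351/10000
5 5/2 1571/2000
DF(1.5y) is solved at step 3

step 1 [0.5y] zero: DF = P = 594/625 ≈ 0.950400
step 2 [1y] swap r/2=231/4645: DF=(1 − 231/4645·(0.950400))/(1+231/4645) = 2269/2500 ≈ 0.907600
step 3 [1.5y] swap r/2=1199/27381: DF=(1 − 1199/27381·(0.950400+0.907600))/(1+1199/27381) = 8801/10000 ≈ 0.880100
step 4 [2y] swap r/2=1649/35732: DF=(1 − 1649/35732·(0.950400+0.907600+0.880100))/(1+1649/35732) = 8351/10000 ≈ 0.835100
step 5 [2.5y] swap r/2=715/14529: DF=(1 − 715/14529·(0.950400+0.907600+0.880100+0.835100))/(1+715/14529) = 1571/2000 ≈ 0.785500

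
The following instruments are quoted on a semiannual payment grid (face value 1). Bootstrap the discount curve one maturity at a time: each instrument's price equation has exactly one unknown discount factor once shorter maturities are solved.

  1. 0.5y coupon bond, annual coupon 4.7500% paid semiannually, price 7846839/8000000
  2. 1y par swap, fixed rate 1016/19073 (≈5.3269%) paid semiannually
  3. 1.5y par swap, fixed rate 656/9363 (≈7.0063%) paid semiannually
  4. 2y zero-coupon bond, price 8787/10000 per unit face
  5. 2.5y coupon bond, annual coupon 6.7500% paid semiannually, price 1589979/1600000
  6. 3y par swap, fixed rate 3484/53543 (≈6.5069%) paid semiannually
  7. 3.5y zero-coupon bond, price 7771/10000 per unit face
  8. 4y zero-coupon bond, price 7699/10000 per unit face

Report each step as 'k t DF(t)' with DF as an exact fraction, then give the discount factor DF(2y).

step 1 [0.5y] bond c/2=19/800: DF=(7846839/8000000 − 19/800·(0))/(1+19/800) = 9581/10000 ≈ 0.958100
step 2 [1y] swap r/2=508/19073: DF=(1 − 508/19073·(0.958100))/(1+508/19073) = 2373/2500 ≈ 0.949200
step 3 [1.5y] swap r/2=328/9363: DF=(1 − 328/9363·(0.958100+0.949200))/(1+328/9363) = 1127/1250 ≈ 0.901600
step 4 [2y] zero: DF = P = 8787/10000 ≈ 0.878700
step 5 [2.5y] bond c/2=27/800: DF=(1589979/1600000 − 27/800·(0.958100+0.949200+0.901600+0.878700))/(1+27/800) = 8409/10000 ≈ 0.840900
step 6 [3y] swap r/2=1742/53543: DF=(1 − 1742/53543·(0.958100+0.949200+0.901600+0.878700+0.840900))/(1+1742/53543) = 4129/5000 ≈ 0.825800
step 7 [3.5y] zero: DF = P = 7771/10000 ≈ 0.777100
step 8 [4y] zero: DF = P = 7699/10000 ≈ 0.769900

1 1/2 9581/10000
2 1 2373/2500
3 3/2 1127/1250
4 2 8787/10000
5 5/2 8409/10000
6 3 4129/5000
7 7/2 7771/10000
8 4 7699/10000
DF(2y) = 8787/10000 ≈ 0.878700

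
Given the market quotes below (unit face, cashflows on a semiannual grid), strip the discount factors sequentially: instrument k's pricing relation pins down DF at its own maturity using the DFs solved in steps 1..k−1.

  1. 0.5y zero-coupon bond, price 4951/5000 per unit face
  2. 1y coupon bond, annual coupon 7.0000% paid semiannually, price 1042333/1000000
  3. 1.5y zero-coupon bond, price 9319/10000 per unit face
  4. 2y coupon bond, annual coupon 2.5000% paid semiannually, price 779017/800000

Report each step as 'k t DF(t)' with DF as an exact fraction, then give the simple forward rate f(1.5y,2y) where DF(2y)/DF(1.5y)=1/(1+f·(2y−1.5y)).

1 1/2 4951/5000
2 1 1217/1250
3 3/2 9319/10000
4 2 463/500
f(1.5y,2y) = ((9319/10000)/(463/500) − 1)/(1/2) = 59/4630 ≈ 1.2743%

step 1 [0.5y] zero: DF = P = 4951/5000 ≈ 0.990200
step 2 [1y] bond c/2=7/200: DF=(1042333/1000000 − 7/200·(0.990200))/(1+7/200) = 1217/1250 ≈ 0.973600
step 3 [1.5y] zero: DF = P = 9319/10000 ≈ 0.931900
step 4 [2y] bond c/2=1/80: DF=(779017/800000 − 1/80·(0.990200+0.973600+0.931900))/(1+1/80) = 463/500 ≈ 0.926000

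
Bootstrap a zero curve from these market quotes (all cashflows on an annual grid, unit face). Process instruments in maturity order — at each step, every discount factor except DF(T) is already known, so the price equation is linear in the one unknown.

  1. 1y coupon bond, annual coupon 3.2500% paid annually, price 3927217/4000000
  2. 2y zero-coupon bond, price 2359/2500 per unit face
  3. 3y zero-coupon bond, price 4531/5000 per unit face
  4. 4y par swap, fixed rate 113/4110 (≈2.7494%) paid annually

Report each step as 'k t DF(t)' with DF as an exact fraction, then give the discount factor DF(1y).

step 1 [1y] bond c/1=13/400: DF=(3927217/4000000 − 13/400·(0))/(1+13/400) = 9509/10000 ≈ 0.950900
step 2 [2y] zero: DF = P = 2359/2500 ≈ 0.943600
step 3 [3y] zero: DF = P = 4531/5000 ≈ 0.906200
step 4 [4y] swap r/1=113/4110: DF=(1 − 113/4110·(0.950900+0.943600+0.906200))/(1+113/4110) = 8983/10000 ≈ 0.898300

1 1 9509/10000
2 2 2359/2500
3 3 4531/5000
4 4 8983/10000
DF(1y) = 9509/10000 ≈ 0.950900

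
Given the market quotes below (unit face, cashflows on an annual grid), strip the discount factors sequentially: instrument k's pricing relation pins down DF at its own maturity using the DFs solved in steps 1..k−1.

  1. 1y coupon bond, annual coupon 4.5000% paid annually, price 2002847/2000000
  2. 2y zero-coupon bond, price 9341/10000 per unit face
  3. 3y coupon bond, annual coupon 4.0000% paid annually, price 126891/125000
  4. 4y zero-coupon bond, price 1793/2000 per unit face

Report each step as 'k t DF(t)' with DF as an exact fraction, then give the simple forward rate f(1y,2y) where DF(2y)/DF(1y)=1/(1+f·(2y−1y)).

1 1 9583/10000
2 2 9341/10000
3 3 9033/10000
4 4 1793/2000
f(1y,2y) = ((9583/10000)/(9341/10000) − 1)/(1) = 242/9341 ≈ 2.5907%

step 1 [1y] bond c/1=9/200: DF=(2002847/2000000 − 9/200·(0))/(1+9/200) = 9583/10000 ≈ 0.958300
step 2 [2y] zero: DF = P = 9341/10000 ≈ 0.934100
step 3 [3y] bond c/1=1/25: DF=(126891/125000 − 1/25·(0.958300+0.934100))/(1+1/25) = 9033/10000 ≈ 0.903300
step 4 [4y] zero: DF = P = 1793/2000 ≈ 0.896500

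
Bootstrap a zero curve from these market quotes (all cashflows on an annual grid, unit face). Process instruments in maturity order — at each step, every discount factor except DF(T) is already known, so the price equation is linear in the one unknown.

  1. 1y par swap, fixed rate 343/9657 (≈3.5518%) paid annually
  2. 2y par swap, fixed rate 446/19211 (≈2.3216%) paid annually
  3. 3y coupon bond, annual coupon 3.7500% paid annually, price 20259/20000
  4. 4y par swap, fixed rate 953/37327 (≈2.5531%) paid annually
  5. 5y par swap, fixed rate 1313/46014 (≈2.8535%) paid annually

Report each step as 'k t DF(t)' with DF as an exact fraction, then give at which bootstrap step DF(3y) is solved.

step 1 [1y] swap r/1=343/9657: DF=(1 − 343/9657·(0))/(1+343/9657) = 9657/10000 ≈ 0.965700
step 2 [2y] swap r/1=446/19211: DF=(1 − 446/19211·(0.965700))/(1+446/19211) = 4777/5000 ≈ 0.955400
step 3 [3y] bond c/1=3/80: DF=(20259/20000 − 3/80·(0.965700+0.955400))/(1+3/80) = 9069/10000 ≈ 0.906900
step 4 [4y] swap r/1=953/37327: DF=(1 − 953/37327·(0.965700+0.955400+0.906900))/(1+953/37327) = 9047/10000 ≈ 0.904700
step 5 [5y] swap r/1=1313/46014: DF=(1 − 1313/46014·(0.965700+0.955400+0.906900+0.904700))/(1+1313/46014) = 8687/10000 ≈ 0.868700

1 1 9657/10000
2 2 4777/5000
3 3 9069/10000
4 4 9047/10000
5 5 8687/10000
DF(3y) is solved at step 3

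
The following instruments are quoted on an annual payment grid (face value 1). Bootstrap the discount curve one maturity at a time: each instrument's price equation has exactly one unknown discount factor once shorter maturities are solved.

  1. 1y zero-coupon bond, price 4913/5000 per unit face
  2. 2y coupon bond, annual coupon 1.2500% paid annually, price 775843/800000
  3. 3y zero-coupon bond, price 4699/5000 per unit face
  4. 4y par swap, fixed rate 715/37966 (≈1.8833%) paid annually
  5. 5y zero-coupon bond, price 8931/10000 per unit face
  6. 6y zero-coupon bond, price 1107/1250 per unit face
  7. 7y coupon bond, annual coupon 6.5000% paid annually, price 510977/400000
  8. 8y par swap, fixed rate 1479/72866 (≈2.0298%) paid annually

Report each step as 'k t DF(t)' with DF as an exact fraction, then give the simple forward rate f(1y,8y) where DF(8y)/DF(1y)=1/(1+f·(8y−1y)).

1 1 4913/5000
2 2 9457/10000
3 3 4699/5000
4 4 1857/2000
5 5 8931/10000
6 6 1107/1250
7 7 537/625
8 8 8521/10000
f(1y,8y) = ((4913/5000)/(8521/10000) − 1)/(7) = 1305/59647 ≈ 2.1879%

step 1 [1y] zero: DF = P = 4913/5000 ≈ 0.982600
step 2 [2y] bond c/1=1/80: DF=(775843/800000 − 1/80·(0.982600))/(1+1/80) = 9457/10000 ≈ 0.945700
step 3 [3y] zero: DF = P = 4699/5000 ≈ 0.939800
step 4 [4y] swap r/1=715/37966: DF=(1 − 715/37966·(0.982600+0.945700+0.939800))/(1+715/37966) = 1857/2000 ≈ 0.928500
step 5 [5y] zero: DF = P = 8931/10000 ≈ 0.893100
step 6 [6y] zero: DF = P = 1107/1250 ≈ 0.885600
step 7 [7y] bond c/1=13/200: DF=(510977/400000 − 13/200·(0.982600+0.945700+0.939800+0.928500+0.893100+0.885600))/(1+13/200) = 537/625 ≈ 0.859200
step 8 [8y] swap r/1=1479/72866: DF=(1 − 1479/72866·(0.982600+0.945700+0.939800+0.928500+0.893100+0.885600+0.859200))/(1+1479/72866) = 8521/10000 ≈ 0.852100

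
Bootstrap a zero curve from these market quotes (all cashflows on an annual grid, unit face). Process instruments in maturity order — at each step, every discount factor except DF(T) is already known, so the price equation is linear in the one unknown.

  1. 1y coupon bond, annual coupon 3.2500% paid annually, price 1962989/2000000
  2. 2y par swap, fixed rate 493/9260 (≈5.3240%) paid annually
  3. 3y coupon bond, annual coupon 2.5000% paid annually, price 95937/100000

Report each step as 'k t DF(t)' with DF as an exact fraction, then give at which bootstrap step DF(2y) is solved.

step 1 [1y] bond c/1=13/400: DF=(1962989/2000000 − 13/400·(0))/(1+13/400) = 4753/5000 ≈ 0.950600
step 2 [2y] swap r/1=493/9260: DF=(1 − 493/9260·(0.950600))/(1+493/9260) = 4507/5000 ≈ 0.901400
step 3 [3y] bond c/1=1/40: DF=(95937/100000 − 1/40·(0.950600+0.901400))/(1+1/40) = 2227/2500 ≈ 0.890800

1 1 4753/5000
2 2 4507/5000
3 3 2227/2500
DF(2y) is solved at step 2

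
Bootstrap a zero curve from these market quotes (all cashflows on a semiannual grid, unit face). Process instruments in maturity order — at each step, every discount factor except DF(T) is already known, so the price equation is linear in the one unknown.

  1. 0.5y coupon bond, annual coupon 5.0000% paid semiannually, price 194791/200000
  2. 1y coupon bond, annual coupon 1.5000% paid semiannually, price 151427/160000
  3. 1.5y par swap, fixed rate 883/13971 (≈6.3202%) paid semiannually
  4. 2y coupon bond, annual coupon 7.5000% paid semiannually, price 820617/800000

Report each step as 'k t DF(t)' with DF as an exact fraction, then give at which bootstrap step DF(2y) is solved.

step 1 [0.5y] bond c/2=1/40: DF=(194791/200000 − 1/40·(0))/(1+1/40) = 4751/5000 ≈ 0.950200
step 2 [1y] bond c/2=3/400: DF=(151427/160000 − 3/400·(0.950200))/(1+3/400) = 9323/10000 ≈ 0.932300
step 3 [1.5y] swap r/2=883/27942: DF=(1 − 883/27942·(0.950200+0.932300))/(1+883/27942) = 9117/10000 ≈ 0.911700
step 4 [2y] bond c/2=3/80: DF=(820617/800000 − 3/80·(0.950200+0.932300+0.911700))/(1+3/80) = 8877/10000 ≈ 0.887700

1 1/2 4751/5000
2 1 9323/10000
3 3/2 9117/10000
4 2 8877/10000
DF(2y) is solved at step 4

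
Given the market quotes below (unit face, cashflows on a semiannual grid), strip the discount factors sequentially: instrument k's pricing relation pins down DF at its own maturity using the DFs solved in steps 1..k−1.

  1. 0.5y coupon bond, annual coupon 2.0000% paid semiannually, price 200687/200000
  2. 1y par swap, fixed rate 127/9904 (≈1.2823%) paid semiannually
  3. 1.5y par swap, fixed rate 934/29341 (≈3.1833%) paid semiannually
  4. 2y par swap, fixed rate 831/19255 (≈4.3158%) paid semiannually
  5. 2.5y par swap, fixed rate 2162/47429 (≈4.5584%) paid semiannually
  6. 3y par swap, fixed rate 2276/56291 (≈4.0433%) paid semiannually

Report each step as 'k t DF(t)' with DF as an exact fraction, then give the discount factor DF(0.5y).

1 1/2 1987/2000
2 1 9873/10000
3 3/2 9533/10000
4 2 9169/10000
5 5/2 8919/10000
6 3 4431/5000
DF(0.5y) = 1987/2000 ≈ 0.993500

step 1 [0.5y] bond c/2=1/100: DF=(200687/200000 − 1/100·(0))/(1+1/100) = 1987/2000 ≈ 0.993500
step 2 [1y] swap r/2=127/19808: DF=(1 − 127/19808·(0.993500))/(1+127/19808) = 9873/10000 ≈ 0.987300
step 3 [1.5y] swap r/2=467/29341: DF=(1 − 467/29341·(0.993500+0.987300))/(1+467/29341) = 9533/10000 ≈ 0.953300
step 4 [2y] swap r/2=831/38510: DF=(1 − 831/38510·(0.993500+0.987300+0.953300))/(1+831/38510) = 9169/10000 ≈ 0.916900
step 5 [2.5y] swap r/2=1081/47429: DF=(1 − 1081/47429·(0.993500+0.987300+0.953300+0.916900))/(1+1081/47429) = 8919/10000 ≈ 0.891900
step 6 [3y] swap r/2=1138/56291: DF=(1 − 1138/56291·(0.993500+0.987300+0.953300+0.916900+0.891900))/(1+1138/56291) = 4431/5000 ≈ 0.886200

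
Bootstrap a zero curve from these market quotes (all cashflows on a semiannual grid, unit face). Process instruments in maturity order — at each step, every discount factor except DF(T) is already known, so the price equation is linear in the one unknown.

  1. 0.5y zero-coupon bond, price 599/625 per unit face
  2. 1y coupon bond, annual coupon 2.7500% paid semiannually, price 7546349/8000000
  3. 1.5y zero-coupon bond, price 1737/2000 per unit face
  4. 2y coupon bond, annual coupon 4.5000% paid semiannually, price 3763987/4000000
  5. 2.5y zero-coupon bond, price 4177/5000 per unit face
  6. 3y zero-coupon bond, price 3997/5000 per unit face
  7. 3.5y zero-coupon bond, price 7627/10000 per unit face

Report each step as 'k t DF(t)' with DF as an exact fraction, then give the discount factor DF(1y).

1 1/2 599/625
2 1 367/400
3 3/2 1737/2000
4 2 8599/10000
5 5/2 4177/5000
6 3 3997/5000
7 7/2 7627/10000
DF(1y) = 367/400 ≈ 0.917500

step 1 [0.5y] zero: DF = P = 599/625 ≈ 0.958400
step 2 [1y] bond c/2=11/800: DF=(7546349/8000000 − 11/800·(0.958400))/(1+11/800) = 367/400 ≈ 0.917500
step 3 [1.5y] zero: DF = P = 1737/2000 ≈ 0.868500
step 4 [2y] bond c/2=9/400: DF=(3763987/4000000 − 9/400·(0.958400+0.917500+0.868500))/(1+9/400) = 8599/10000 ≈ 0.859900
step 5 [2.5y] zero: DF = P = 4177/5000 ≈ 0.835400
step 6 [3y] zero: DF = P = 3997/5000 ≈ 0.799400
step 7 [3.5y] zero: DF = P = 7627/10000 ≈ 0.762700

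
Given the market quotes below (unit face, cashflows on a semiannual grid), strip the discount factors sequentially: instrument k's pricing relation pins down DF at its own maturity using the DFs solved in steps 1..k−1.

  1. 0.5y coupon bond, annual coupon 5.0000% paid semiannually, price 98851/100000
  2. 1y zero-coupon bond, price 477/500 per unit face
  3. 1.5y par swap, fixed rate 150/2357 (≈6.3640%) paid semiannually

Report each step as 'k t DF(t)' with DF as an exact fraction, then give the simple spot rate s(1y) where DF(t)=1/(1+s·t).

step 1 [0.5y] bond c/2=1/40: DF=(98851/100000 − 1/40·(0))/(1+1/40) = 2411/2500 ≈ 0.964400
step 2 [1y] zero: DF = P = 477/500 ≈ 0.954000
step 3 [1.5y] swap r/2=75/2357: DF=(1 − 75/2357·(0.964400+0.954000))/(1+75/2357) = 91/100 ≈ 0.910000

1 1/2 2411/2500
2 1 477/500
3 3/2 91/100
s(1y) = (1/(477/500) − 1)/(1) = 23/477 ≈ 4.8218%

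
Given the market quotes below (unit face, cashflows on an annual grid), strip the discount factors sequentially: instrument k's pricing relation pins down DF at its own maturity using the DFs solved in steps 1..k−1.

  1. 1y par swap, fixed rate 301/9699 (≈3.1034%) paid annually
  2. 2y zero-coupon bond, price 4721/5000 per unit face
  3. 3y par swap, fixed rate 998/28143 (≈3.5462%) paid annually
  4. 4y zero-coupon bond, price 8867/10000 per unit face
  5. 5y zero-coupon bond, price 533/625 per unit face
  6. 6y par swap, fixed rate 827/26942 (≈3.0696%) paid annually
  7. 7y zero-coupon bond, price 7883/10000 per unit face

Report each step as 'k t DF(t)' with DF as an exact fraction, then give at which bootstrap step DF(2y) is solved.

1 1 9699/10000
2 2 4721/5000
3 3 4501/5000
4 4 8867/10000
5 5 533/625
6 6 4173/5000
7 7 7883/10000
DF(2y) is solved at step 2

step 1 [1y] swap r/1=301/9699: DF=(1 − 301/9699·(0))/(1+301/9699) = 9699/10000 ≈ 0.969900
step 2 [2y] zero: DF = P = 4721/5000 ≈ 0.944200
step 3 [3y] swap r/1=998/28143: DF=(1 − 998/28143·(0.969900+0.944200))/(1+998/28143) = 4501/5000 ≈ 0.900200
step 4 [4y] zero: DF = P = 8867/10000 ≈ 0.886700
step 5 [5y] zero: DF = P = 533/625 ≈ 0.852800
step 6 [6y] swap r/1=827/26942: DF=(1 − 827/26942·(0.969900+0.944200+0.900200+0.886700+0.852800))/(1+827/26942) = 4173/5000 ≈ 0.834600
step 7 [7y] zero: DF = P = 7883/10000 ≈ 0.788300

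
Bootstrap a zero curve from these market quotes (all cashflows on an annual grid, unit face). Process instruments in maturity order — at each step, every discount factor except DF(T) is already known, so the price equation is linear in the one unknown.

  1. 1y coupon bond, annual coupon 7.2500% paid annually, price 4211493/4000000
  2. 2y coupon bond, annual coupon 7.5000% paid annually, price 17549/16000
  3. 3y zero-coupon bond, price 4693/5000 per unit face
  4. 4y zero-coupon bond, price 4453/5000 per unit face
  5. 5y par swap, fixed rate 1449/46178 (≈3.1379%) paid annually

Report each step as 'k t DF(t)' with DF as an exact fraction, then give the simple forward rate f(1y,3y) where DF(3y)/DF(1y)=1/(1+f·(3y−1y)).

1 1 9817/10000
2 2 4759/5000
3 3 4693/5000
4 4 4453/5000
5 5 8551/10000
f(1y,3y) = ((9817/10000)/(4693/5000) − 1)/(2) = 431/18772 ≈ 2.2960%

step 1 [1y] bond c/1=29/400: DF=(4211493/4000000 − 29/400·(0))/(1+29/400) = 9817/10000 ≈ 0.981700
step 2 [2y] bond c/1=3/40: DF=(17549/16000 − 3/40·(0.981700))/(1+3/40) = 4759/5000 ≈ 0.951800
step 3 [3y] zero: DF = P = 4693/5000 ≈ 0.938600
step 4 [4y] zero: DF = P = 4453/5000 ≈ 0.890600
step 5 [5y] swap r/1=1449/46178: DF=(1 − 1449/46178·(0.981700+0.951800+0.938600+0.890600))/(1+1449/46178) = 8551/10000 ≈ 0.855100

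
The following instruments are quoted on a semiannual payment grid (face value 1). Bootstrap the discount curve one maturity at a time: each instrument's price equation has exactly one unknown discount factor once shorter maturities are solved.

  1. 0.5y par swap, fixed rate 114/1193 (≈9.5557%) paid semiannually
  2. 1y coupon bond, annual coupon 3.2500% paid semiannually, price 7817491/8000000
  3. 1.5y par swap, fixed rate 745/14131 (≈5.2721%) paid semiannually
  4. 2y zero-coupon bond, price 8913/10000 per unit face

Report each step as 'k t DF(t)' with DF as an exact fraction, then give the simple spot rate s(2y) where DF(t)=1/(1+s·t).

1 1/2 1193/1250
2 1 9463/10000
3 3/2 1851/2000
4 2 8913/10000
s(2y) = (1/(8913/10000) − 1)/(2) = 1087/17826 ≈ 6.0978%

step 1 [0.5y] swap r/2=57/1193: DF=(1 − 57/1193·(0))/(1+57/1193) = 1193/1250 ≈ 0.954400
step 2 [1y] bond c/2=13/800: DF=(7817491/8000000 − 13/800·(0.954400))/(1+13/800) = 9463/10000 ≈ 0.946300
step 3 [1.5y] swap r/2=745/28262: DF=(1 − 745/28262·(0.954400+0.946300))/(1+745/28262) = 1851/2000 ≈ 0.925500
step 4 [2y] zero: DF = P = 8913/10000 ≈ 0.891300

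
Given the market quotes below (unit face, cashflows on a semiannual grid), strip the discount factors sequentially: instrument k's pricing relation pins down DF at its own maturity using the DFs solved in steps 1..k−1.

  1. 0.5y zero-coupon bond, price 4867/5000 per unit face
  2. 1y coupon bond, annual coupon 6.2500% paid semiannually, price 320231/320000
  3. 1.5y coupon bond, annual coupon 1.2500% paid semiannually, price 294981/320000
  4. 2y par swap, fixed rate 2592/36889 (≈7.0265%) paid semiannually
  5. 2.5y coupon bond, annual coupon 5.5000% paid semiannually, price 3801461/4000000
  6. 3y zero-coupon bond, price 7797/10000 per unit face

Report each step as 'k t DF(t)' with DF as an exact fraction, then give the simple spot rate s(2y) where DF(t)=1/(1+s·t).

step 1 [0.5y] zero: DF = P = 4867/5000 ≈ 0.973400
step 2 [1y] bond c/2=1/32: DF=(320231/320000 − 1/32·(0.973400))/(1+1/32) = 9409/10000 ≈ 0.940900
step 3 [1.5y] bond c/2=1/160: DF=(294981/320000 − 1/160·(0.973400+0.940900))/(1+1/160) = 4521/5000 ≈ 0.904200
step 4 [2y] swap r/2=1296/36889: DF=(1 − 1296/36889·(0.973400+0.940900+0.904200))/(1+1296/36889) = 544/625 ≈ 0.870400
step 5 [2.5y] bond c/2=11/400: DF=(3801461/4000000 − 11/400·(0.973400+0.940900+0.904200+0.870400))/(1+11/400) = 4131/5000 ≈ 0.826200
step 6 [3y] zero: DF = P = 7797/10000 ≈ 0.779700

1 1/2 4867/5000
2 1 9409/10000
3 3/2 4521/5000
4 2 544/625
5 5/2 4131/5000
6 3 7797/10000
s(2y) = (1/(544/625) − 1)/(2) = 81/1088 ≈ 7.4449%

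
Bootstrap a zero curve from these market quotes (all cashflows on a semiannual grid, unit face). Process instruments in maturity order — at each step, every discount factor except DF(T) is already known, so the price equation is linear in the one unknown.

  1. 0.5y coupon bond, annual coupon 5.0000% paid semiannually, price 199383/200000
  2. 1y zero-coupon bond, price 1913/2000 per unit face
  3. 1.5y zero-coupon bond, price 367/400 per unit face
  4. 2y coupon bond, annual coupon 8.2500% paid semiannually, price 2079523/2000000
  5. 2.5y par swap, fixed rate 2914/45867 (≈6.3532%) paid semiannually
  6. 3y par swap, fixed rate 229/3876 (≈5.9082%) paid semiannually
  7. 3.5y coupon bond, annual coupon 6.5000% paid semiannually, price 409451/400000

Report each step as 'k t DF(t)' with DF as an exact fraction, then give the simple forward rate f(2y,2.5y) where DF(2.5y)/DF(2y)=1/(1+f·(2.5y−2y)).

step 1 [0.5y] bond c/2=1/40: DF=(199383/200000 − 1/40·(0))/(1+1/40) = 4863/5000 ≈ 0.972600
step 2 [1y] zero: DF = P = 1913/2000 ≈ 0.956500
step 3 [1.5y] zero: DF = P = 367/400 ≈ 0.917500
step 4 [2y] bond c/2=33/800: DF=(2079523/2000000 − 33/800·(0.972600+0.956500+0.917500))/(1+33/800) = 4429/5000 ≈ 0.885800
step 5 [2.5y] swap r/2=1457/45867: DF=(1 − 1457/45867·(0.972600+0.956500+0.917500+0.885800))/(1+1457/45867) = 8543/10000 ≈ 0.854300
step 6 [3y] swap r/2=229/7752: DF=(1 − 229/7752·(0.972600+0.956500+0.917500+0.885800+0.854300))/(1+229/7752) = 8397/10000 ≈ 0.839700
step 7 [3.5y] bond c/2=13/400: DF=(409451/400000 − 13/400·(0.972600+0.956500+0.917500+0.885800+0.854300+0.839700))/(1+13/400) = 4103/5000 ≈ 0.820600

1 1/2 4863/5000
2 1 1913/2000
3 3/2 367/400
4 2 4429/5000
5 5/2 8543/10000
6 3 8397/10000
7 7/2 4103/5000
f(2y,2.5y) = ((4429/5000)/(8543/10000) − 1)/(1/2) = 630/8543 ≈ 7.3745%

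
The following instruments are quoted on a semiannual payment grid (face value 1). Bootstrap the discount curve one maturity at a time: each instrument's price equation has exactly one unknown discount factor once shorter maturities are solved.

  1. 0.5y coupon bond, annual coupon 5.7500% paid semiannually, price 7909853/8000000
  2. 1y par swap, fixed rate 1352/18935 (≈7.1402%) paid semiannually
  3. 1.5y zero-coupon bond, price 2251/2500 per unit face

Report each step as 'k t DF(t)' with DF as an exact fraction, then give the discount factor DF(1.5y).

1 1/2 9611/10000
2 1 2331/2500
3 3/2 2251/2500
DF(1.5y) = 2251/2500 ≈ 0.900400

step 1 [0.5y] bond c/2=23/800: DF=(7909853/8000000 − 23/800·(0))/(1+23/800) = 9611/10000 ≈ 0.961100
step 2 [1y] swap r/2=676/18935: DF=(1 − 676/18935·(0.961100))/(1+676/18935) = 2331/2500 ≈ 0.932400
step 3 [1.5y] zero: DF = P = 2251/2500 ≈ 0.900400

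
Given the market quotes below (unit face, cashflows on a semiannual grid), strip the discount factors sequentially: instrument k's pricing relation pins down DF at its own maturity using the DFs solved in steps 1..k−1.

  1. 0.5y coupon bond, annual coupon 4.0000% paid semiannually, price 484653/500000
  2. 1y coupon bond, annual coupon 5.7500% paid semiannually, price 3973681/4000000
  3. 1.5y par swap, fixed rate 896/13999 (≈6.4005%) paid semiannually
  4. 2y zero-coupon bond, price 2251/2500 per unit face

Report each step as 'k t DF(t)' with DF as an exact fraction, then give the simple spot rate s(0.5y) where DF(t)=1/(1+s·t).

step 1 [0.5y] bond c/2=1/50: DF=(484653/500000 − 1/50·(0))/(1+1/50) = 9503/10000 ≈ 0.950300
step 2 [1y] bond c/2=23/800: DF=(3973681/4000000 − 23/800·(0.950300))/(1+23/800) = 9391/10000 ≈ 0.939100
step 3 [1.5y] swap r/2=448/13999: DF=(1 − 448/13999·(0.950300+0.939100))/(1+448/13999) = 569/625 ≈ 0.910400
step 4 [2y] zero: DF = P = 2251/2500 ≈ 0.900400

1 1/2 9503/10000
2 1 9391/10000
3 3/2 569/625
4 2 2251/2500
s(0.5y) = (1/(9503/10000) − 1)/(1/2) = 994/9503 ≈ 10.4599%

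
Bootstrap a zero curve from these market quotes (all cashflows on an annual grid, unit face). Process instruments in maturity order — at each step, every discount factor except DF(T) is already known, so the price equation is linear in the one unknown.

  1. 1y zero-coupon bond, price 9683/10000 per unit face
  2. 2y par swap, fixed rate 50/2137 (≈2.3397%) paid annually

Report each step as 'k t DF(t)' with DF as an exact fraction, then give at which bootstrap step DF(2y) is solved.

step 1 [1y] zero: DF = P = 9683/10000 ≈ 0.968300
step 2 [2y] swap r/1=50/2137: DF=(1 − 50/2137·(0.968300))/(1+50/2137) = 191/200 ≈ 0.955000

1 1 9683/10000
2 2 191/200
DF(2y) is solved at step 2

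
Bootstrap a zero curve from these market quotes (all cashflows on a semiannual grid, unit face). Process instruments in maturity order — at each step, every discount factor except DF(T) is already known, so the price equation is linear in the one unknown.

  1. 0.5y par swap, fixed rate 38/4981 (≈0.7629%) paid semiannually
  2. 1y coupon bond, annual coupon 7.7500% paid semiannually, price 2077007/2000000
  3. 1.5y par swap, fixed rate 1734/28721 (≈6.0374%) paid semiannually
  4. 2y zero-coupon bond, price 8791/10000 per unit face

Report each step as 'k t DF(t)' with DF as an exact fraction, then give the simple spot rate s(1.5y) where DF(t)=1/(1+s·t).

1 1/2 4981/5000
2 1 4813/5000
3 3/2 9133/10000
4 2 8791/10000
s(1.5y) = (1/(9133/10000) − 1)/(3/2) = 578/9133 ≈ 6.3287%

step 1 [0.5y] swap r/2=19/4981: DF=(1 − 19/4981·(0))/(1+19/4981) = 4981/5000 ≈ 0.996200
step 2 [1y] bond c/2=31/800: DF=(2077007/2000000 − 31/800·(0.996200))/(1+31/800) = 4813/5000 ≈ 0.962600
step 3 [1.5y] swap r/2=867/28721: DF=(1 − 867/28721·(0.996200+0.962600))/(1+867/28721) = 9133/10000 ≈ 0.913300
step 4 [2y] zero: DF = P = 8791/10000 ≈ 0.879100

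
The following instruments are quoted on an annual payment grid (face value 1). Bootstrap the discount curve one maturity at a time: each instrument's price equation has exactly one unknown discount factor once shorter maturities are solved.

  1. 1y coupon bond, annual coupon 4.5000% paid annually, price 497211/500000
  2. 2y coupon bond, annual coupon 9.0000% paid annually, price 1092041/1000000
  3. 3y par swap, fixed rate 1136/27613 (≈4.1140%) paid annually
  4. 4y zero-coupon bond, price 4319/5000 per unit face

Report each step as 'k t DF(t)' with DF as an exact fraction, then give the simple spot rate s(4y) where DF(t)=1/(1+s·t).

step 1 [1y] bond c/1=9/200: DF=(497211/500000 − 9/200·(0))/(1+9/200) = 2379/2500 ≈ 0.951600
step 2 [2y] bond c/1=9/100: DF=(1092041/1000000 − 9/100·(0.951600))/(1+9/100) = 9233/10000 ≈ 0.923300
step 3 [3y] swap r/1=1136/27613: DF=(1 − 1136/27613·(0.951600+0.923300))/(1+1136/27613) = 554/625 ≈ 0.886400
step 4 [4y] zero: DF = P = 4319/5000 ≈ 0.863800

1 1 2379/2500
2 2 9233/10000
3 3 554/625
4 4 4319/5000
s(4y) = (1/(4319/5000) − 1)/(4) = 681/17276 ≈ 3.9419%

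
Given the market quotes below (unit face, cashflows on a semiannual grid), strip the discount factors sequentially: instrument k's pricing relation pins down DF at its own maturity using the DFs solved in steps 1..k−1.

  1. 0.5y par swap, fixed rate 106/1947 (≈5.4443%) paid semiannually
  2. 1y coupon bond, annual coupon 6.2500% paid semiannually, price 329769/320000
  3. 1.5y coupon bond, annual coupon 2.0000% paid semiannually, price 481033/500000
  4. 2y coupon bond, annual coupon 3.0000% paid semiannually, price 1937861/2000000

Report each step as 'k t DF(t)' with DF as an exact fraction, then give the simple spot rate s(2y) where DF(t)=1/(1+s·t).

step 1 [0.5y] swap r/2=53/1947: DF=(1 − 53/1947·(0))/(1+53/1947) = 1947/2000 ≈ 0.973500
step 2 [1y] bond c/2=1/32: DF=(329769/320000 − 1/32·(0.973500))/(1+1/32) = 4849/5000 ≈ 0.969800
step 3 [1.5y] bond c/2=1/100: DF=(481033/500000 − 1/100·(0.973500+0.969800))/(1+1/100) = 9333/10000 ≈ 0.933300
step 4 [2y] bond c/2=3/200: DF=(1937861/2000000 − 3/200·(0.973500+0.969800+0.933300))/(1+3/200) = 9121/10000 ≈ 0.912100

1 1/2 1947/2000
2 1 4849/5000
3 3/2 9333/10000
4 2 9121/10000
s(2y) = (1/(9121/10000) − 1)/(2) = 879/18242 ≈ 4.8186%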